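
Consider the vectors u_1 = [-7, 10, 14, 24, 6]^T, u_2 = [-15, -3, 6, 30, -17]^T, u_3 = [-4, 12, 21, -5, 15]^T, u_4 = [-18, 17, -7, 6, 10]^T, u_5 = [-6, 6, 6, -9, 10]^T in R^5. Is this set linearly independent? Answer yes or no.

yes

Form the matrix with these vectors as rows and row reduce.
R2 ← R2 − (15/7)·R1: [0, -171/7, -24, -150/7, -209/7]
R3 ← R3 − (4/7)·R1: [0, 44/7, 13, -131/7, 81/7]
R4 ← R4 − (18/7)·R1: [0, -61/7, -43, -390/7, -38/7]
R5 ← R5 − (6/7)·R1: [0, -18/7, -6, -207/7, 34/7]
R3 ← R3 + (44/171)·R2: [0, 0, 389/57, -1381/57, 35/9]
R4 ← R4 − (61/171)·R2: [0, 0, -1963/57, -2740/57, 47/9]
R5 ← R5 − (2/19)·R2: [0, 0, -66/19, -519/19, 8]
R4 ← R4 + (1963/389)·R3: [0, 0, 0, -66259/389, 28996/1167]
R5 ← R5 + (198/389)·R3: [0, 0, 0, -15423/389, 3882/389]
R5 ← R5 − (15423/66259)·R4: [0, 0, 0, 0, 278018/66259]
5 nonzero rows, so the 5 vectors span a space of dimension 5.
Since 5 = 5, the vectors are linearly independent.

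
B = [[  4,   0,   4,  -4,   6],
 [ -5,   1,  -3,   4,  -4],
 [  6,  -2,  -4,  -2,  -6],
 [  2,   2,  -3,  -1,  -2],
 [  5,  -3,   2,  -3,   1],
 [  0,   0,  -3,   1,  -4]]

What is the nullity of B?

Row reduce to echelon form.
R2 ← R2 + (5/4)·R1: [0, 1, 2, -1, 7/2]
R3 ← R3 − (3/2)·R1: [0, -2, -10, 4, -15]
R4 ← R4 − (1/2)·R1: [0, 2, -5, 1, -5]
R5 ← R5 − (5/4)·R1: [0, -3, -3, 2, -13/2]
R3 ← R3 + (2)·R2: [0, 0, -6, 2, -8]
R4 ← R4 − (2)·R2: [0, 0, -9, 3, -12]
R5 ← R5 + (3)·R2: [0, 0, 3, -1, 4]
R4 ← R4 − (3/2)·R3: [0, 0, 0, 0, 0]
R5 ← R5 + (1/2)·R3: [0, 0, 0, 0, 0]
R6 ← R6 − (1/2)·R3: [0, 0, 0, 0, 0]
3 nonzero rows, so rank(B) = 3.
B has 5 columns; by rank–nullity, nullity = 5 − 3 = 2.

2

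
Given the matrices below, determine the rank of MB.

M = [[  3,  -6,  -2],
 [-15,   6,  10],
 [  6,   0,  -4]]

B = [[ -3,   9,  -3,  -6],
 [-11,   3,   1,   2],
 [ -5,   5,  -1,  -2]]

First compute MB:
[[ 67,  -1, -13, -26],
 [-71, -67,  41,  82],
 [  2,  34, -14, -28]]
Now row reduce the product.
R2 ← R2 + (71/67)·R1: [0, -4560/67, 1824/67, 3648/67]
R3 ← R3 − (2/67)·R1: [0, 2280/67, -912/67, -1824/67]
R3 ← R3 + (1/2)·R2: [0, 0, 0, 0]
2 nonzero rows, so rank(MB) = 2.

2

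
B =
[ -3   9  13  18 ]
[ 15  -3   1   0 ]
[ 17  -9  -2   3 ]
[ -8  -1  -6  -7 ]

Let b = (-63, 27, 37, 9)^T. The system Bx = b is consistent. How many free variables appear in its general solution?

Row reduce the augmented matrix [B | b].
R2 ← R2 + (5)·R1: [0, 42, 66, 90, -288]
R3 ← R3 + (17/3)·R1: [0, 42, 215/3, 105, -320]
R4 ← R4 − (8/3)·R1: [0, -25, -122/3, -55, 177]
R3 ← R3 − R2: [0, 0, 17/3, 15, -32]
R4 ← R4 + (25/42)·R2: [0, 0, -29/21, -10/7, 39/7]
R4 ← R4 + (29/119)·R3: [0, 0, 0, 265/119, -265/119]
The echelon form has 4 nonzero rows, and every pivot lies in the first 4 columns, so rank(B) = rank([B|b]) = 4.
The system is consistent.
Free variables = (unknowns) − (rank) = 4 − 4 = 0.

0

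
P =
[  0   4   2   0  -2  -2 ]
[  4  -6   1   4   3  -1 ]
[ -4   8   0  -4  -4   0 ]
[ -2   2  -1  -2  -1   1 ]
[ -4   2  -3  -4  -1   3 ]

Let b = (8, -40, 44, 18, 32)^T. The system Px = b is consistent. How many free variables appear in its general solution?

Row reduce the augmented matrix [P | b].
Swap R1 ↔ R2
R3 ← R3 + R1: [0, 2, 1, 0, -1, -1, 4]
R4 ← R4 + (1/2)·R1: [0, -1, -1/2, 0, 1/2, 1/2, -2]
R5 ← R5 + R1: [0, -4, -2, 0, 2, 2, -8]
R3 ← R3 − (1/2)·R2: [0, 0, 0, 0, 0, 0, 0]
R4 ← R4 + (1/4)·R2: [0, 0, 0, 0, 0, 0, 0]
R5 ← R5 + R2: [0, 0, 0, 0, 0, 0, 0]
The echelon form has 2 nonzero rows, and every pivot lies in the first 6 columns, so rank(P) = rank([P|b]) = 2.
The system is consistent.
Free variables = (unknowns) − (rank) = 6 − 2 = 4.

4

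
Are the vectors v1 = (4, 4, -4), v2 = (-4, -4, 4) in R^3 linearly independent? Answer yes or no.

Form the matrix with these vectors as rows and row reduce.
R2 ← R2 + R1: [0, 0, 0]
1 nonzero row, so the 2 vectors span a space of dimension 1.
Since 1 < 2, the vectors are linearly dependent.

no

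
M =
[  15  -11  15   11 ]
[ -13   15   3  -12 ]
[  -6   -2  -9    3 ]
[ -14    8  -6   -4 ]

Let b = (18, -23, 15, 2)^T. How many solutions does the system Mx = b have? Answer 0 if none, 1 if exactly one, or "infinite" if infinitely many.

1

Row reduce the augmented matrix [M | b].
R2 ← R2 + (13/15)·R1: [0, 82/15, 16, -37/15, -37/5]
R3 ← R3 + (2/5)·R1: [0, -32/5, -3, 37/5, 111/5]
R4 ← R4 + (14/15)·R1: [0, -34/15, 8, 94/15, 94/5]
R3 ← R3 + (48/41)·R2: [0, 0, 645/41, 185/41, 555/41]
R4 ← R4 + (17/41)·R2: [0, 0, 600/41, 215/41, 645/41]
R4 ← R4 − (40/43)·R3: [0, 0, 0, 45/43, 135/43]
The echelon form has 4 nonzero rows, and every pivot lies in the first 4 columns, so rank(M) = rank([M|b]) = 4.
The system is consistent.
rank = 4 = number of unknowns, so the solution is unique.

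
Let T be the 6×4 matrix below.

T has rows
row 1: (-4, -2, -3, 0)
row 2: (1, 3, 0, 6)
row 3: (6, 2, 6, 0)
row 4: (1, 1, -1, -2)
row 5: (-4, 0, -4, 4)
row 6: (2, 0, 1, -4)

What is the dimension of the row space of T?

3

Row reduce to echelon form.
R2 ← R2 + (1/4)·R1: [0, 5/2, -3/4, 6]
R3 ← R3 + (3/2)·R1: [0, -1, 3/2, 0]
R4 ← R4 + (1/4)·R1: [0, 1/2, -7/4, -2]
R5 ← R5 − R1: [0, 2, -1, 4]
R6 ← R6 + (1/2)·R1: [0, -1, -1/2, -4]
R3 ← R3 + (2/5)·R2: [0, 0, 6/5, 12/5]
R4 ← R4 − (1/5)·R2: [0, 0, -8/5, -16/5]
R5 ← R5 − (4/5)·R2: [0, 0, -2/5, -4/5]
R6 ← R6 + (2/5)·R2: [0, 0, -4/5, -8/5]
R4 ← R4 + (4/3)·R3: [0, 0, 0, 0]
R5 ← R5 + (1/3)·R3: [0, 0, 0, 0]
R6 ← R6 + (2/3)·R3: [0, 0, 0, 0]
Echelon form has 3 nonzero rows, so rank(T) = 3.
The row space has dimension equal to the rank: 3.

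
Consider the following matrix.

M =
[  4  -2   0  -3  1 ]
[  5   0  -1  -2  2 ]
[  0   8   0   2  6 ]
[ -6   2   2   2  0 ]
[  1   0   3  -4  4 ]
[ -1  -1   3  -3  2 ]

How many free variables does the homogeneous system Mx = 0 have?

2

Row reduce to echelon form.
R2 ← R2 − (5/4)·R1: [0, 5/2, -1, 7/4, 3/4]
R4 ← R4 + (3/2)·R1: [0, -1, 2, -5/2, 3/2]
R5 ← R5 − (1/4)·R1: [0, 1/2, 3, -13/4, 15/4]
R6 ← R6 + (1/4)·R1: [0, -3/2, 3, -15/4, 9/4]
R3 ← R3 − (16/5)·R2: [0, 0, 16/5, -18/5, 18/5]
R4 ← R4 + (2/5)·R2: [0, 0, 8/5, -9/5, 9/5]
R5 ← R5 − (1/5)·R2: [0, 0, 16/5, -18/5, 18/5]
R6 ← R6 + (3/5)·R2: [0, 0, 12/5, -27/10, 27/10]
R4 ← R4 − (1/2)·R3: [0, 0, 0, 0, 0]
R5 ← R5 − R3: [0, 0, 0, 0, 0]
R6 ← R6 − (3/4)·R3: [0, 0, 0, 0, 0]
3 nonzero rows, so rank(M) = 3.
M has 5 columns; by rank–nullity, nullity = 5 − 3 = 2.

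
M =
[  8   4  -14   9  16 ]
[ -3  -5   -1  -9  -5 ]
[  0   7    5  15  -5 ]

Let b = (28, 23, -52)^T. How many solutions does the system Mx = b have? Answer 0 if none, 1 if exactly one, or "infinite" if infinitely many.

infinite

Row reduce the augmented matrix [M | b].
R2 ← R2 + (3/8)·R1: [0, -7/2, -25/4, -45/8, 1, 67/2]
R3 ← R3 + (2)·R2: [0, 0, -15/2, 15/4, -3, 15]
The echelon form has 3 nonzero rows, and every pivot lies in the first 5 columns, so rank(M) = rank([M|b]) = 3.
The system is consistent.
rank = 3 < 5 unknowns, so there are infinitely many solutions.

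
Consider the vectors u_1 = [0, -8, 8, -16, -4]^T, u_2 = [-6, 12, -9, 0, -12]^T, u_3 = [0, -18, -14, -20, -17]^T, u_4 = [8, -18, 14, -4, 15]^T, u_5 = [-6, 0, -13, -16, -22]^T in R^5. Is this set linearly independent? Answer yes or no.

no

Form the matrix with these vectors as rows and row reduce.
Swap R1 ↔ R2
R4 ← R4 + (4/3)·R1: [0, -2, 2, -4, -1]
R5 ← R5 − R1: [0, -12, -4, -16, -10]
R3 ← R3 − (9/4)·R2: [0, 0, -32, 16, -8]
R4 ← R4 − (1/4)·R2: [0, 0, 0, 0, 0]
R5 ← R5 − (3/2)·R2: [0, 0, -16, 8, -4]
R5 ← R5 − (1/2)·R3: [0, 0, 0, 0, 0]
3 nonzero rows, so the 5 vectors span a space of dimension 3.
Since 3 < 5, the vectors are linearly dependent.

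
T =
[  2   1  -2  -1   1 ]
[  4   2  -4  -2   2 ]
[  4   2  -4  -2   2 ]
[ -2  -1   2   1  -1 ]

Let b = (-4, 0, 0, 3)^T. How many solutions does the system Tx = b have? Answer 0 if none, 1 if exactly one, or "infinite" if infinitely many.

Row reduce the augmented matrix [T | b].
R2 ← R2 − (2)·R1: [0, 0, 0, 0, 0, 8]
R3 ← R3 − (2)·R1: [0, 0, 0, 0, 0, 8]
R4 ← R4 + R1: [0, 0, 0, 0, 0, -1]
R3 ← R3 − R2: [0, 0, 0, 0, 0, 0]
R4 ← R4 + (1/8)·R2: [0, 0, 0, 0, 0, 0]
The echelon form has 2 nonzero rows; the last pivot sits in the augmented column, so rank(T) = 1 but rank([T|b]) = 2.
Since the ranks differ, the system is inconsistent.
It has no solutions.

0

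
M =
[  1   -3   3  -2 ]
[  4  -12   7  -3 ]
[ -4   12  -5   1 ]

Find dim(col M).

2

Row reduce to echelon form.
R2 ← R2 − (4)·R1: [0, 0, -5, 5]
R3 ← R3 + (4)·R1: [0, 0, 7, -7]
R3 ← R3 + (7/5)·R2: [0, 0, 0, 0]
Echelon form has 2 nonzero rows, so rank(M) = 2.
The column space has dimension equal to the rank: 2.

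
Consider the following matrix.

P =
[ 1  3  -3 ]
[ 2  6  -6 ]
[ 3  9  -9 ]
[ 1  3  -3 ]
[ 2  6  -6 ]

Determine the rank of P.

Row reduce to echelon form.
R2 ← R2 − (2)·R1: [0, 0, 0]
R3 ← R3 − (3)·R1: [0, 0, 0]
R4 ← R4 − R1: [0, 0, 0]
R5 ← R5 − (2)·R1: [0, 0, 0]
Echelon form has 1 nonzero row, so rank(P) = 1.

1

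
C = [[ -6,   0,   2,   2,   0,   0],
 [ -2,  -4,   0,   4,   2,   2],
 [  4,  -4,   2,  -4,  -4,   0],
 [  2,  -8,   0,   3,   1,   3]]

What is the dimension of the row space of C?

3

Row reduce to echelon form.
R2 ← R2 − (1/3)·R1: [0, -4, -2/3, 10/3, 2, 2]
R3 ← R3 + (2/3)·R1: [0, -4, 10/3, -8/3, -4, 0]
R4 ← R4 + (1/3)·R1: [0, -8, 2/3, 11/3, 1, 3]
R3 ← R3 − R2: [0, 0, 4, -6, -6, -2]
R4 ← R4 − (2)·R2: [0, 0, 2, -3, -3, -1]
R4 ← R4 − (1/2)·R3: [0, 0, 0, 0, 0, 0]
Echelon form has 3 nonzero rows, so rank(C) = 3.
The row space has dimension equal to the rank: 3.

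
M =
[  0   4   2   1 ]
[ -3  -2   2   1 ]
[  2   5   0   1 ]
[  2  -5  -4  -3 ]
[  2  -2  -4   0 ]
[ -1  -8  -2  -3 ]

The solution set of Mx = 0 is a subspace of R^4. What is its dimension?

1

Row reduce to echelon form.
Swap R1 ↔ R2
R3 ← R3 + (2/3)·R1: [0, 11/3, 4/3, 5/3]
R4 ← R4 + (2/3)·R1: [0, -19/3, -8/3, -7/3]
R5 ← R5 + (2/3)·R1: [0, -10/3, -8/3, 2/3]
R6 ← R6 − (1/3)·R1: [0, -22/3, -8/3, -10/3]
R3 ← R3 − (11/12)·R2: [0, 0, -1/2, 3/4]
R4 ← R4 + (19/12)·R2: [0, 0, 1/2, -3/4]
R5 ← R5 + (5/6)·R2: [0, 0, -1, 3/2]
R6 ← R6 + (11/6)·R2: [0, 0, 1, -3/2]
R4 ← R4 + R3: [0, 0, 0, 0]
R5 ← R5 − (2)·R3: [0, 0, 0, 0]
R6 ← R6 + (2)·R3: [0, 0, 0, 0]
3 nonzero rows, so rank(M) = 3.
M has 4 columns; by rank–nullity, nullity = 4 − 3 = 1.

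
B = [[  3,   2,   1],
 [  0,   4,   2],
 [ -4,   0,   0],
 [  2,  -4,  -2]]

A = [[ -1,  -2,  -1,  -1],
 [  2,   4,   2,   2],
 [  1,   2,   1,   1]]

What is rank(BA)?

First compute BA:
[[  2,   4,   2,   2],
 [ 10,  20,  10,  10],
 [  4,   8,   4,   4],
 [-12, -24, -12, -12]]
Now row reduce the product.
R2 ← R2 − (5)·R1: [0, 0, 0, 0]
R3 ← R3 − (2)·R1: [0, 0, 0, 0]
R4 ← R4 + (6)·R1: [0, 0, 0, 0]
1 nonzero row, so rank(BA) = 1.

1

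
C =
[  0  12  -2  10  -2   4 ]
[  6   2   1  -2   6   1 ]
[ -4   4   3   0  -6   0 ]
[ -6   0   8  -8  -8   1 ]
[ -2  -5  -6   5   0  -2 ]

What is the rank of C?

Row reduce to echelon form.
Swap R1 ↔ R2
R3 ← R3 + (2/3)·R1: [0, 16/3, 11/3, -4/3, -2, 2/3]
R4 ← R4 + R1: [0, 2, 9, -10, -2, 2]
R5 ← R5 + (1/3)·R1: [0, -13/3, -17/3, 13/3, 2, -5/3]
R3 ← R3 − (4/9)·R2: [0, 0, 41/9, -52/9, -10/9, -10/9]
R4 ← R4 − (1/6)·R2: [0, 0, 28/3, -35/3, -5/3, 4/3]
R5 ← R5 + (13/36)·R2: [0, 0, -115/18, 143/18, 23/18, -2/9]
R4 ← R4 − (84/41)·R3: [0, 0, 0, 7/41, 25/41, 148/41]
R5 ← R5 + (115/82)·R3: [0, 0, 0, -13/82, -23/82, -73/41]
R5 ← R5 + (13/14)·R4: [0, 0, 0, 0, 2/7, 11/7]
Echelon form has 5 nonzero rows, so rank(C) = 5.

5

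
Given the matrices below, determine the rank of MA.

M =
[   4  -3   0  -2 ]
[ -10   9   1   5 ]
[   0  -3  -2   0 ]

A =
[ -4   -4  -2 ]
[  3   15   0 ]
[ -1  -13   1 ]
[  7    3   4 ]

2

First compute MA:
[[-39, -67, -16],
 [101, 177,  41],
 [ -7, -19,  -2]]
Now row reduce the product.
R2 ← R2 + (101/39)·R1: [0, 136/39, -17/39]
R3 ← R3 − (7/39)·R1: [0, -272/39, 34/39]
R3 ← R3 + (2)·R2: [0, 0, 0]
2 nonzero rows, so rank(MA) = 2.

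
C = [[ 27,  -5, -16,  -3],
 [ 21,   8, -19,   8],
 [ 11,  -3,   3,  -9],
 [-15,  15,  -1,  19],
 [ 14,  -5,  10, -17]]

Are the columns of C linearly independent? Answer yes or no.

yes

Row reduce C to echelon form.
R2 ← R2 − (7/9)·R1: [0, 107/9, -59/9, 31/3]
R3 ← R3 − (11/27)·R1: [0, -26/27, 257/27, -70/9]
R4 ← R4 + (5/9)·R1: [0, 110/9, -89/9, 52/3]
R5 ← R5 − (14/27)·R1: [0, -65/27, 494/27, -139/9]
R3 ← R3 + (26/321)·R2: [0, 0, 2885/321, -2228/321]
R4 ← R4 − (110/107)·R2: [0, 0, -337/107, 718/107]
R5 ← R5 + (65/321)·R2: [0, 0, 5447/321, -4286/321]
R4 ← R4 + (1011/2885)·R3: [0, 0, 0, 12342/2885]
R5 ← R5 − (5447/2885)·R3: [0, 0, 0, -714/2885]
R5 ← R5 + (7/121)·R4: [0, 0, 0, 0]
4 pivots among 4 columns.
Every column is a pivot column, so the columns are linearly independent.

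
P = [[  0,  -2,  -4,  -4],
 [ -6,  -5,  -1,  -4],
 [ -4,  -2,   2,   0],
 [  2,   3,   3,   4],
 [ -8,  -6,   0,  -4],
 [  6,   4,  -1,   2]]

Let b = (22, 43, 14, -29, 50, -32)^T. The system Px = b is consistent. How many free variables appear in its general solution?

Row reduce the augmented matrix [P | b].
Swap R1 ↔ R2
R3 ← R3 − (2/3)·R1: [0, 4/3, 8/3, 8/3, -44/3]
R4 ← R4 + (1/3)·R1: [0, 4/3, 8/3, 8/3, -44/3]
R5 ← R5 − (4/3)·R1: [0, 2/3, 4/3, 4/3, -22/3]
R6 ← R6 + R1: [0, -1, -2, -2, 11]
R3 ← R3 + (2/3)·R2: [0, 0, 0, 0, 0]
R4 ← R4 + (2/3)·R2: [0, 0, 0, 0, 0]
R5 ← R5 + (1/3)·R2: [0, 0, 0, 0, 0]
R6 ← R6 − (1/2)·R2: [0, 0, 0, 0, 0]
The echelon form has 2 nonzero rows, and every pivot lies in the first 4 columns, so rank(P) = rank([P|b]) = 2.
The system is consistent.
Free variables = (unknowns) − (rank) = 4 − 2 = 2.

2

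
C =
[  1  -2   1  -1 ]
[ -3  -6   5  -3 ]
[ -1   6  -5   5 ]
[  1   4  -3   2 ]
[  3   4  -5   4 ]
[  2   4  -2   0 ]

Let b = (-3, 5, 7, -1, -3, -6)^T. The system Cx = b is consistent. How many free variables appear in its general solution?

Row reduce the augmented matrix [C | b].
R2 ← R2 + (3)·R1: [0, -12, 8, -6, -4]
R3 ← R3 + R1: [0, 4, -4, 4, 4]
R4 ← R4 − R1: [0, 6, -4, 3, 2]
R5 ← R5 − (3)·R1: [0, 10, -8, 7, 6]
R6 ← R6 − (2)·R1: [0, 8, -4, 2, 0]
R3 ← R3 + (1/3)·R2: [0, 0, -4/3, 2, 8/3]
R4 ← R4 + (1/2)·R2: [0, 0, 0, 0, 0]
R5 ← R5 + (5/6)·R2: [0, 0, -4/3, 2, 8/3]
R6 ← R6 + (2/3)·R2: [0, 0, 4/3, -2, -8/3]
R5 ← R5 − R3: [0, 0, 0, 0, 0]
R6 ← R6 + R3: [0, 0, 0, 0, 0]
The echelon form has 3 nonzero rows, and every pivot lies in the first 4 columns, so rank(C) = rank([C|b]) = 3.
The system is consistent.
Free variables = (unknowns) − (rank) = 4 − 3 = 1.

1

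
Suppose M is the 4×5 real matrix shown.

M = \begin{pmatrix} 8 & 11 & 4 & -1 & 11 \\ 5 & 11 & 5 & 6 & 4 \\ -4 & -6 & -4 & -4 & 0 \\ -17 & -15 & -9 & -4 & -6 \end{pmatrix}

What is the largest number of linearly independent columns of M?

4

Row reduce to echelon form.
R2 ← R2 − (5/8)·R1: [0, 33/8, 5/2, 53/8, -23/8]
R3 ← R3 + (1/2)·R1: [0, -1/2, -2, -9/2, 11/2]
R4 ← R4 + (17/8)·R1: [0, 67/8, -1/2, -49/8, 139/8]
R3 ← R3 + (4/33)·R2: [0, 0, -56/33, -122/33, 170/33]
R4 ← R4 − (67/33)·R2: [0, 0, -184/33, -646/33, 766/33]
R4 ← R4 − (23/7)·R3: [0, 0, 0, -52/7, 44/7]
Echelon form has 4 nonzero rows, so rank(M) = 4.
The rank gives the maximum number of linearly independent columns: 4.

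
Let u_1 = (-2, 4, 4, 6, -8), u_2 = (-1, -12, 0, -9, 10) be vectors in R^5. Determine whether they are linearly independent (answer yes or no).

Form the matrix with these vectors as rows and row reduce.
R2 ← R2 − (1/2)·R1: [0, -14, -2, -12, 14]
2 nonzero rows, so the 2 vectors span a space of dimension 2.
Since 2 = 2, the vectors are linearly independent.

yes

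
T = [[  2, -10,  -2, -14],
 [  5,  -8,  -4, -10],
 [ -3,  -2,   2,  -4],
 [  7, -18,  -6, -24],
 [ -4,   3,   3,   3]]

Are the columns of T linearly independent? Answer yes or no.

no

Row reduce T to echelon form.
R2 ← R2 − (5/2)·R1: [0, 17, 1, 25]
R3 ← R3 + (3/2)·R1: [0, -17, -1, -25]
R4 ← R4 − (7/2)·R1: [0, 17, 1, 25]
R5 ← R5 + (2)·R1: [0, -17, -1, -25]
R3 ← R3 + R2: [0, 0, 0, 0]
R4 ← R4 − R2: [0, 0, 0, 0]
R5 ← R5 + R2: [0, 0, 0, 0]
2 pivots among 4 columns.
Only 2 < 4 pivot columns, so the columns are linearly dependent.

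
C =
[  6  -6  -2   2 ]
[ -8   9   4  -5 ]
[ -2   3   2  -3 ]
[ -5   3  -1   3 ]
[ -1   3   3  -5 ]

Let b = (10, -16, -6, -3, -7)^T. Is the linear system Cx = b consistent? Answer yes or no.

Row reduce the augmented matrix [C | b].
R2 ← R2 + (4/3)·R1: [0, 1, 4/3, -7/3, -8/3]
R3 ← R3 + (1/3)·R1: [0, 1, 4/3, -7/3, -8/3]
R4 ← R4 + (5/6)·R1: [0, -2, -8/3, 14/3, 16/3]
R5 ← R5 + (1/6)·R1: [0, 2, 8/3, -14/3, -16/3]
R3 ← R3 − R2: [0, 0, 0, 0, 0]
R4 ← R4 + (2)·R2: [0, 0, 0, 0, 0]
R5 ← R5 − (2)·R2: [0, 0, 0, 0, 0]
The echelon form has 2 nonzero rows, and every pivot lies in the first 4 columns, so rank(C) = rank([C|b]) = 2.
The system is consistent.

yes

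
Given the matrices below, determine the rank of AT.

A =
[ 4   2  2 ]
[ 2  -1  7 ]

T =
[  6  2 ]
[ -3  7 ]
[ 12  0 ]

2

First compute AT:
[[ 42,  22],
 [ 99,  -3]]
Now row reduce the product.
R2 ← R2 − (33/14)·R1: [0, -384/7]
2 nonzero rows, so rank(AT) = 2.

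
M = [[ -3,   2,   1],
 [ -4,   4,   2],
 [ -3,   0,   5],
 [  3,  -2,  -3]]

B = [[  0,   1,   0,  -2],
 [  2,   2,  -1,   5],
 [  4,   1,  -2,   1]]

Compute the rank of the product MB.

3

First compute MB:
[[  8,   2,  -4,  17],
 [ 16,   6,  -8,  30],
 [ 20,   2, -10,  11],
 [-16,  -4,   8, -19]]
Now row reduce the product.
R2 ← R2 − (2)·R1: [0, 2, 0, -4]
R3 ← R3 − (5/2)·R1: [0, -3, 0, -63/2]
R4 ← R4 + (2)·R1: [0, 0, 0, 15]
R3 ← R3 + (3/2)·R2: [0, 0, 0, -75/2]
R4 ← R4 + (2/5)·R3: [0, 0, 0, 0]
3 nonzero rows, so rank(MB) = 3.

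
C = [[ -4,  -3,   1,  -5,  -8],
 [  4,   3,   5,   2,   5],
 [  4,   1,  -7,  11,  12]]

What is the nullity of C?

Row reduce to echelon form.
R2 ← R2 + R1: [0, 0, 6, -3, -3]
R3 ← R3 + R1: [0, -2, -6, 6, 4]
Swap R2 ↔ R3
3 nonzero rows, so rank(C) = 3.
C has 5 columns; by rank–nullity, nullity = 5 − 3 = 2.

2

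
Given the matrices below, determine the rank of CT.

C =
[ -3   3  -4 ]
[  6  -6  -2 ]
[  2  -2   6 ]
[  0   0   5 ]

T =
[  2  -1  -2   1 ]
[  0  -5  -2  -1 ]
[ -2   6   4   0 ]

2

First compute CT:
[[  2, -36, -16,  -6],
 [ 16,  12,  -8,  12],
 [ -8,  44,  24,   4],
 [-10,  30,  20,   0]]
Now row reduce the product.
R2 ← R2 − (8)·R1: [0, 300, 120, 60]
R3 ← R3 + (4)·R1: [0, -100, -40, -20]
R4 ← R4 + (5)·R1: [0, -150, -60, -30]
R3 ← R3 + (1/3)·R2: [0, 0, 0, 0]
R4 ← R4 + (1/2)·R2: [0, 0, 0, 0]
2 nonzero rows, so rank(CT) = 2.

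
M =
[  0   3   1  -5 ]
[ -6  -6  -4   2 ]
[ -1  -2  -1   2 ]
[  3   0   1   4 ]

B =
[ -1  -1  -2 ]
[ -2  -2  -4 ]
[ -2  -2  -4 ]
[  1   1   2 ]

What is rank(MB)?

First compute MB:
[[-13, -13, -26],
 [ 28,  28,  56],
 [  9,   9,  18],
 [ -1,  -1,  -2]]
Now row reduce the product.
R2 ← R2 + (28/13)·R1: [0, 0, 0]
R3 ← R3 + (9/13)·R1: [0, 0, 0]
R4 ← R4 − (1/13)·R1: [0, 0, 0]
1 nonzero row, so rank(MB) = 1.

1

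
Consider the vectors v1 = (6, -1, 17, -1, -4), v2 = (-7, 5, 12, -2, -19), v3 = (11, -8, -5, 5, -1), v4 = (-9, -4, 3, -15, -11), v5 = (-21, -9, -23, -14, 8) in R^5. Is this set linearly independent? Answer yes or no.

Form the matrix with these vectors as rows and row reduce.
R2 ← R2 + (7/6)·R1: [0, 23/6, 191/6, -19/6, -71/3]
R3 ← R3 − (11/6)·R1: [0, -37/6, -217/6, 41/6, 19/3]
R4 ← R4 + (3/2)·R1: [0, -11/2, 57/2, -33/2, -17]
R5 ← R5 + (7/2)·R1: [0, -25/2, 73/2, -35/2, -6]
R3 ← R3 + (37/23)·R2: [0, 0, 346/23, 40/23, -730/23]
R4 ← R4 + (33/23)·R2: [0, 0, 1706/23, -484/23, -1172/23]
R5 ← R5 + (75/23)·R2: [0, 0, 3227/23, -640/23, -1913/23]
R4 ← R4 − (853/173)·R3: [0, 0, 0, -5124/173, 18258/173]
R5 ← R5 − (3227/346)·R3: [0, 0, 0, -7620/173, 36822/173]
R5 ← R5 − (635/427)·R4: [0, 0, 0, 0, 23868/427]
5 nonzero rows, so the 5 vectors span a space of dimension 5.
Since 5 = 5, the vectors are linearly independent.

yes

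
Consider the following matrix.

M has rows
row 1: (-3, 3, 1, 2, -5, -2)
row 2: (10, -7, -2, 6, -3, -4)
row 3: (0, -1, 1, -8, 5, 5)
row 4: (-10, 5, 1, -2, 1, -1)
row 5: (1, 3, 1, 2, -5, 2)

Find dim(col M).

5

Row reduce to echelon form.
R2 ← R2 + (10/3)·R1: [0, 3, 4/3, 38/3, -59/3, -32/3]
R4 ← R4 − (10/3)·R1: [0, -5, -7/3, -26/3, 53/3, 17/3]
R5 ← R5 + (1/3)·R1: [0, 4, 4/3, 8/3, -20/3, 4/3]
R3 ← R3 + (1/3)·R2: [0, 0, 13/9, -34/9, -14/9, 13/9]
R4 ← R4 + (5/3)·R2: [0, 0, -1/9, 112/9, -136/9, -109/9]
R5 ← R5 − (4/3)·R2: [0, 0, -4/9, -128/9, 176/9, 140/9]
R4 ← R4 + (1/13)·R3: [0, 0, 0, 158/13, -198/13, -12]
R5 ← R5 + (4/13)·R3: [0, 0, 0, -200/13, 248/13, 16]
R5 ← R5 + (100/79)·R4: [0, 0, 0, 0, -16/79, 64/79]
Echelon form has 5 nonzero rows, so rank(M) = 5.
The column space has dimension equal to the rank: 5.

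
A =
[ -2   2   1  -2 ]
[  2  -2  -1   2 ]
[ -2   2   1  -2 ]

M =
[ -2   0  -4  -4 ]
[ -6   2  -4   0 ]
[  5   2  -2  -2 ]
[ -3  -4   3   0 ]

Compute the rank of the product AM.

First compute AM:
[[  3,  14,  -8,   6],
 [ -3, -14,   8,  -6],
 [  3,  14,  -8,   6]]
Now row reduce the product.
R2 ← R2 + R1: [0, 0, 0, 0]
R3 ← R3 − R1: [0, 0, 0, 0]
1 nonzero row, so rank(AM) = 1.

1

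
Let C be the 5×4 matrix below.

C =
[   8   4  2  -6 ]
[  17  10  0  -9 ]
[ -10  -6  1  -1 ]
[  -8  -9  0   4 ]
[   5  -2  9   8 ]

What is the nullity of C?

0

Row reduce to echelon form.
R2 ← R2 − (17/8)·R1: [0, 3/2, -17/4, 15/4]
R3 ← R3 + (5/4)·R1: [0, -1, 7/2, -17/2]
R4 ← R4 + R1: [0, -5, 2, -2]
R5 ← R5 − (5/8)·R1: [0, -9/2, 31/4, 47/4]
R3 ← R3 + (2/3)·R2: [0, 0, 2/3, -6]
R4 ← R4 + (10/3)·R2: [0, 0, -73/6, 21/2]
R5 ← R5 + (3)·R2: [0, 0, -5, 23]
R4 ← R4 + (73/4)·R3: [0, 0, 0, -99]
R5 ← R5 + (15/2)·R3: [0, 0, 0, -22]
R5 ← R5 − (2/9)·R4: [0, 0, 0, 0]
4 nonzero rows, so rank(C) = 4.
C has 4 columns; by rank–nullity, nullity = 4 − 4 = 0.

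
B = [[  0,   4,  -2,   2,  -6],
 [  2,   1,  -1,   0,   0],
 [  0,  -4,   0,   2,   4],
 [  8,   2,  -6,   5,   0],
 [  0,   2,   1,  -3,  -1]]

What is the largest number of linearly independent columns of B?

3

Row reduce to echelon form.
Swap R1 ↔ R2
R4 ← R4 − (4)·R1: [0, -2, -2, 5, 0]
R3 ← R3 + R2: [0, 0, -2, 4, -2]
R4 ← R4 + (1/2)·R2: [0, 0, -3, 6, -3]
R5 ← R5 − (1/2)·R2: [0, 0, 2, -4, 2]
R4 ← R4 − (3/2)·R3: [0, 0, 0, 0, 0]
R5 ← R5 + R3: [0, 0, 0, 0, 0]
Echelon form has 3 nonzero rows, so rank(B) = 3.
The rank gives the maximum number of linearly independent columns: 3.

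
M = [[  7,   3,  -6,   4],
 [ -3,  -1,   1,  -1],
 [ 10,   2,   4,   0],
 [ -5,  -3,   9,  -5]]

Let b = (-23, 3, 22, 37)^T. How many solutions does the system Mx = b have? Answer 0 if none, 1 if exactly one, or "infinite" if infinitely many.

Row reduce the augmented matrix [M | b].
R2 ← R2 + (3/7)·R1: [0, 2/7, -11/7, 5/7, -48/7]
R3 ← R3 − (10/7)·R1: [0, -16/7, 88/7, -40/7, 384/7]
R4 ← R4 + (5/7)·R1: [0, -6/7, 33/7, -15/7, 144/7]
R3 ← R3 + (8)·R2: [0, 0, 0, 0, 0]
R4 ← R4 + (3)·R2: [0, 0, 0, 0, 0]
The echelon form has 2 nonzero rows, and every pivot lies in the first 4 columns, so rank(M) = rank([M|b]) = 2.
The system is consistent.
rank = 2 < 4 unknowns, so there are infinitely many solutions.

infinite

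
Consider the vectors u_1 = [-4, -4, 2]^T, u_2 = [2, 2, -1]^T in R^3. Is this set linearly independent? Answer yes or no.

no

Form the matrix with these vectors as rows and row reduce.
R2 ← R2 + (1/2)·R1: [0, 0, 0]
1 nonzero row, so the 2 vectors span a space of dimension 1.
Since 1 < 2, the vectors are linearly dependent.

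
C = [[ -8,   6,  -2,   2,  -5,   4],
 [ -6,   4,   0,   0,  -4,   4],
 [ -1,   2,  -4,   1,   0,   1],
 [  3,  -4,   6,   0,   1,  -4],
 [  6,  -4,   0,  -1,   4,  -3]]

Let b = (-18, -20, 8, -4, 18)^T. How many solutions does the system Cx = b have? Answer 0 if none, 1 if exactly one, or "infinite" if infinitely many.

infinite

Row reduce the augmented matrix [C | b].
R2 ← R2 − (3/4)·R1: [0, -1/2, 3/2, -3/2, -1/4, 1, -13/2]
R3 ← R3 − (1/8)·R1: [0, 5/4, -15/4, 3/4, 5/8, 1/2, 41/4]
R4 ← R4 + (3/8)·R1: [0, -7/4, 21/4, 3/4, -7/8, -5/2, -43/4]
R5 ← R5 + (3/4)·R1: [0, 1/2, -3/2, 1/2, 1/4, 0, 9/2]
R3 ← R3 + (5/2)·R2: [0, 0, 0, -3, 0, 3, -6]
R4 ← R4 − (7/2)·R2: [0, 0, 0, 6, 0, -6, 12]
R5 ← R5 + R2: [0, 0, 0, -1, 0, 1, -2]
R4 ← R4 + (2)·R3: [0, 0, 0, 0, 0, 0, 0]
R5 ← R5 − (1/3)·R3: [0, 0, 0, 0, 0, 0, 0]
The echelon form has 3 nonzero rows, and every pivot lies in the first 6 columns, so rank(C) = rank([C|b]) = 3.
The system is consistent.
rank = 3 < 6 unknowns, so there are infinitely many solutions.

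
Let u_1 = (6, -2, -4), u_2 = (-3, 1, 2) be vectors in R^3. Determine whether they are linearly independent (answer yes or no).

Form the matrix with these vectors as rows and row reduce.
R2 ← R2 + (1/2)·R1: [0, 0, 0]
1 nonzero row, so the 2 vectors span a space of dimension 1.
Since 1 < 2, the vectors are linearly dependent.

no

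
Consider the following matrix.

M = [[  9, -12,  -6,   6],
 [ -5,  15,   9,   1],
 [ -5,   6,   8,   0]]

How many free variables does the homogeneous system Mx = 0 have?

1

Row reduce to echelon form.
R2 ← R2 + (5/9)·R1: [0, 25/3, 17/3, 13/3]
R3 ← R3 + (5/9)·R1: [0, -2/3, 14/3, 10/3]
R3 ← R3 + (2/25)·R2: [0, 0, 128/25, 92/25]
3 nonzero rows, so rank(M) = 3.
M has 4 columns; by rank–nullity, nullity = 4 − 3 = 1.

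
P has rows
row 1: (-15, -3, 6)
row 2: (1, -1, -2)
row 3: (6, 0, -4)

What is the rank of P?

Row reduce to echelon form.
R2 ← R2 + (1/15)·R1: [0, -6/5, -8/5]
R3 ← R3 + (2/5)·R1: [0, -6/5, -8/5]
R3 ← R3 − R2: [0, 0, 0]
Echelon form has 2 nonzero rows, so rank(P) = 2.

2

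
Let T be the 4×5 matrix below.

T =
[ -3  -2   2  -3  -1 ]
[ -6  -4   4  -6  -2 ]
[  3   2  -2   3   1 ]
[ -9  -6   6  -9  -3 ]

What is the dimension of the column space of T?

Row reduce to echelon form.
R2 ← R2 − (2)·R1: [0, 0, 0, 0, 0]
R3 ← R3 + R1: [0, 0, 0, 0, 0]
R4 ← R4 − (3)·R1: [0, 0, 0, 0, 0]
Echelon form has 1 nonzero row, so rank(T) = 1.
The column space has dimension equal to the rank: 1.

1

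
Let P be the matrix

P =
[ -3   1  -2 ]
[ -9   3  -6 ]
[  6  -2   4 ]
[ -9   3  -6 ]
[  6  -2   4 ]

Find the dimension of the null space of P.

2

Row reduce to echelon form.
R2 ← R2 − (3)·R1: [0, 0, 0]
R3 ← R3 + (2)·R1: [0, 0, 0]
R4 ← R4 − (3)·R1: [0, 0, 0]
R5 ← R5 + (2)·R1: [0, 0, 0]
1 nonzero row, so rank(P) = 1.
P has 3 columns; by rank–nullity, nullity = 3 − 1 = 2.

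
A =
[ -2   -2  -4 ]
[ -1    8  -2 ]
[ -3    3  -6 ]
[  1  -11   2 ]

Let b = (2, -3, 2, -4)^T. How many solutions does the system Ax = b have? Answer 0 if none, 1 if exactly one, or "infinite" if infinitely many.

0

Row reduce the augmented matrix [A | b].
R2 ← R2 − (1/2)·R1: [0, 9, 0, -4]
R3 ← R3 − (3/2)·R1: [0, 6, 0, -1]
R4 ← R4 + (1/2)·R1: [0, -12, 0, -3]
R3 ← R3 − (2/3)·R2: [0, 0, 0, 5/3]
R4 ← R4 + (4/3)·R2: [0, 0, 0, -25/3]
R4 ← R4 + (5)·R3: [0, 0, 0, 0]
The echelon form has 3 nonzero rows; the last pivot sits in the augmented column, so rank(A) = 2 but rank([A|b]) = 3.
Since the ranks differ, the system is inconsistent.
It has no solutions.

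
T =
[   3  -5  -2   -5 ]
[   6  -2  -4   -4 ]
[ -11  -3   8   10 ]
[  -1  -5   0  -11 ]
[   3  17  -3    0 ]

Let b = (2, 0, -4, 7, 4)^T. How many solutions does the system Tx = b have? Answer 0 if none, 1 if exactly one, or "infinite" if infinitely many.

0

Row reduce the augmented matrix [T | b].
R2 ← R2 − (2)·R1: [0, 8, 0, 6, -4]
R3 ← R3 + (11/3)·R1: [0, -64/3, 2/3, -25/3, 10/3]
R4 ← R4 + (1/3)·R1: [0, -20/3, -2/3, -38/3, 23/3]
R5 ← R5 − R1: [0, 22, -1, 5, 2]
R3 ← R3 + (8/3)·R2: [0, 0, 2/3, 23/3, -22/3]
R4 ← R4 + (5/6)·R2: [0, 0, -2/3, -23/3, 13/3]
R5 ← R5 − (11/4)·R2: [0, 0, -1, -23/2, 13]
R4 ← R4 + R3: [0, 0, 0, 0, -3]
R5 ← R5 + (3/2)·R3: [0, 0, 0, 0, 2]
R5 ← R5 + (2/3)·R4: [0, 0, 0, 0, 0]
The echelon form has 4 nonzero rows; the last pivot sits in the augmented column, so rank(T) = 3 but rank([T|b]) = 4.
Since the ranks differ, the system is inconsistent.
It has no solutions.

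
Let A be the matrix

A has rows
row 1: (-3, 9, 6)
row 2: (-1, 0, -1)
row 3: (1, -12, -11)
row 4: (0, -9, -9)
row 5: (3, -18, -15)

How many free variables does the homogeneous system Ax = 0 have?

1

Row reduce to echelon form.
R2 ← R2 − (1/3)·R1: [0, -3, -3]
R3 ← R3 + (1/3)·R1: [0, -9, -9]
R5 ← R5 + R1: [0, -9, -9]
R3 ← R3 − (3)·R2: [0, 0, 0]
R4 ← R4 − (3)·R2: [0, 0, 0]
R5 ← R5 − (3)·R2: [0, 0, 0]
2 nonzero rows, so rank(A) = 2.
A has 3 columns; by rank–nullity, nullity = 3 − 2 = 1.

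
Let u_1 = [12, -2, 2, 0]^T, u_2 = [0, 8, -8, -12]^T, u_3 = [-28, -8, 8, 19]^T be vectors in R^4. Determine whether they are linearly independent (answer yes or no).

Form the matrix with these vectors as rows and row reduce.
R3 ← R3 + (7/3)·R1: [0, -38/3, 38/3, 19]
R3 ← R3 + (19/12)·R2: [0, 0, 0, 0]
2 nonzero rows, so the 3 vectors span a space of dimension 2.
Since 2 < 3, the vectors are linearly dependent.

no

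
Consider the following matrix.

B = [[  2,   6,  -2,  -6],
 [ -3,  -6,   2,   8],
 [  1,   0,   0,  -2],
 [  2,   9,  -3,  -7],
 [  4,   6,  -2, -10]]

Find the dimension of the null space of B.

2

Row reduce to echelon form.
R2 ← R2 + (3/2)·R1: [0, 3, -1, -1]
R3 ← R3 − (1/2)·R1: [0, -3, 1, 1]
R4 ← R4 − R1: [0, 3, -1, -1]
R5 ← R5 − (2)·R1: [0, -6, 2, 2]
R3 ← R3 + R2: [0, 0, 0, 0]
R4 ← R4 − R2: [0, 0, 0, 0]
R5 ← R5 + (2)·R2: [0, 0, 0, 0]
2 nonzero rows, so rank(B) = 2.
B has 4 columns; by rank–nullity, nullity = 4 − 2 = 2.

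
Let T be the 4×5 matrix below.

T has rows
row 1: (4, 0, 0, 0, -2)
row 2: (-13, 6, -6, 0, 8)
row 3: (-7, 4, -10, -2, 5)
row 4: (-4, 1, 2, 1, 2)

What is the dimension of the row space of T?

3

Row reduce to echelon form.
R2 ← R2 + (13/4)·R1: [0, 6, -6, 0, 3/2]
R3 ← R3 + (7/4)·R1: [0, 4, -10, -2, 3/2]
R4 ← R4 + R1: [0, 1, 2, 1, 0]
R3 ← R3 − (2/3)·R2: [0, 0, -6, -2, 1/2]
R4 ← R4 − (1/6)·R2: [0, 0, 3, 1, -1/4]
R4 ← R4 + (1/2)·R3: [0, 0, 0, 0, 0]
Echelon form has 3 nonzero rows, so rank(T) = 3.
The row space has dimension equal to the rank: 3.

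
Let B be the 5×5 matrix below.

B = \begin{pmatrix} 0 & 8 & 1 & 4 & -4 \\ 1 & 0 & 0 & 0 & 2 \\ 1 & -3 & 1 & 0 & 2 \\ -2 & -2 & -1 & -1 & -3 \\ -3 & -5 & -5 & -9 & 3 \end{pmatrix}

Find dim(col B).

Row reduce to echelon form.
Swap R1 ↔ R2
R3 ← R3 − R1: [0, -3, 1, 0, 0]
R4 ← R4 + (2)·R1: [0, -2, -1, -1, 1]
R5 ← R5 + (3)·R1: [0, -5, -5, -9, 9]
R3 ← R3 + (3/8)·R2: [0, 0, 11/8, 3/2, -3/2]
R4 ← R4 + (1/4)·R2: [0, 0, -3/4, 0, 0]
R5 ← R5 + (5/8)·R2: [0, 0, -35/8, -13/2, 13/2]
R4 ← R4 + (6/11)·R3: [0, 0, 0, 9/11, -9/11]
R5 ← R5 + (35/11)·R3: [0, 0, 0, -19/11, 19/11]
R5 ← R5 + (19/9)·R4: [0, 0, 0, 0, 0]
Echelon form has 4 nonzero rows, so rank(B) = 4.
The column space has dimension equal to the rank: 4.

4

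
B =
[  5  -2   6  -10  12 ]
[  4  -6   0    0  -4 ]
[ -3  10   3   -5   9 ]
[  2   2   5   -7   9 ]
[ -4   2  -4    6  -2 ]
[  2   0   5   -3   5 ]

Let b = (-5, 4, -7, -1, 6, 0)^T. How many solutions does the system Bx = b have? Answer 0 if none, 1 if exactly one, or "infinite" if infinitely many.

Row reduce the augmented matrix [B | b].
R2 ← R2 − (4/5)·R1: [0, -22/5, -24/5, 8, -68/5, 8]
R3 ← R3 + (3/5)·R1: [0, 44/5, 33/5, -11, 81/5, -10]
R4 ← R4 − (2/5)·R1: [0, 14/5, 13/5, -3, 21/5, 1]
R5 ← R5 + (4/5)·R1: [0, 2/5, 4/5, -2, 38/5, 2]
R6 ← R6 − (2/5)·R1: [0, 4/5, 13/5, 1, 1/5, 2]
R3 ← R3 + (2)·R2: [0, 0, -3, 5, -11, 6]
R4 ← R4 + (7/11)·R2: [0, 0, -5/11, 23/11, -49/11, 67/11]
R5 ← R5 + (1/11)·R2: [0, 0, 4/11, -14/11, 70/11, 30/11]
R6 ← R6 + (2/11)·R2: [0, 0, 19/11, 27/11, -25/11, 38/11]
R4 ← R4 − (5/33)·R3: [0, 0, 0, 4/3, -92/33, 57/11]
R5 ← R5 + (4/33)·R3: [0, 0, 0, -2/3, 166/33, 38/11]
R6 ← R6 + (19/33)·R3: [0, 0, 0, 16/3, -284/33, 76/11]
R5 ← R5 + (1/2)·R4: [0, 0, 0, 0, 40/11, 133/22]
R6 ← R6 − (4)·R4: [0, 0, 0, 0, 28/11, -152/11]
R6 ← R6 − (7/10)·R5: [0, 0, 0, 0, 0, -361/20]
The echelon form has 6 nonzero rows; the last pivot sits in the augmented column, so rank(B) = 5 but rank([B|b]) = 6.
Since the ranks differ, the system is inconsistent.
It has no solutions.

0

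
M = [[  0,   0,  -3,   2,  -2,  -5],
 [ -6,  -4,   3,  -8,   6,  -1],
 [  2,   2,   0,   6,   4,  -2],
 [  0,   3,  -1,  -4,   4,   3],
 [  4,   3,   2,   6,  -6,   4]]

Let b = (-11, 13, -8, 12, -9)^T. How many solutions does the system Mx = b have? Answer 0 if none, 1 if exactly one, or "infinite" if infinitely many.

infinite

Row reduce the augmented matrix [M | b].
Swap R1 ↔ R2
R3 ← R3 + (1/3)·R1: [0, 2/3, 1, 10/3, 6, -7/3, -11/3]
R5 ← R5 + (2/3)·R1: [0, 1/3, 4, 2/3, -2, 10/3, -1/3]
Swap R2 ↔ R3
R4 ← R4 − (9/2)·R2: [0, 0, -11/2, -19, -23, 27/2, 57/2]
R5 ← R5 − (1/2)·R2: [0, 0, 7/2, -1, -5, 9/2, 3/2]
R4 ← R4 − (11/6)·R3: [0, 0, 0, -68/3, -58/3, 68/3, 146/3]
R5 ← R5 + (7/6)·R3: [0, 0, 0, 4/3, -22/3, -4/3, -34/3]
R5 ← R5 + (1/17)·R4: [0, 0, 0, 0, -144/17, 0, -144/17]
The echelon form has 5 nonzero rows, and every pivot lies in the first 6 columns, so rank(M) = rank([M|b]) = 5.
The system is consistent.
rank = 5 < 6 unknowns, so there are infinitely many solutions.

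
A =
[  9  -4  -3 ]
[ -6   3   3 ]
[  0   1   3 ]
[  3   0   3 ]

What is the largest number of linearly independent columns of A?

2

Row reduce to echelon form.
R2 ← R2 + (2/3)·R1: [0, 1/3, 1]
R4 ← R4 − (1/3)·R1: [0, 4/3, 4]
R3 ← R3 − (3)·R2: [0, 0, 0]
R4 ← R4 − (4)·R2: [0, 0, 0]
Echelon form has 2 nonzero rows, so rank(A) = 2.
The rank gives the maximum number of linearly independent columns: 2.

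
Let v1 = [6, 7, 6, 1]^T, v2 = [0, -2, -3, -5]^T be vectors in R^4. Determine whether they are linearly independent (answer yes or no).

Form the matrix with these vectors as rows and row reduce.
2 nonzero rows, so the 2 vectors span a space of dimension 2.
Since 2 = 2, the vectors are linearly independent.

yes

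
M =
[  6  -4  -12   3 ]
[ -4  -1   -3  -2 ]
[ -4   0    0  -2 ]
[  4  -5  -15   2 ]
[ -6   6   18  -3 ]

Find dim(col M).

2

Row reduce to echelon form.
R2 ← R2 + (2/3)·R1: [0, -11/3, -11, 0]
R3 ← R3 + (2/3)·R1: [0, -8/3, -8, 0]
R4 ← R4 − (2/3)·R1: [0, -7/3, -7, 0]
R5 ← R5 + R1: [0, 2, 6, 0]
R3 ← R3 − (8/11)·R2: [0, 0, 0, 0]
R4 ← R4 − (7/11)·R2: [0, 0, 0, 0]
R5 ← R5 + (6/11)·R2: [0, 0, 0, 0]
Echelon form has 2 nonzero rows, so rank(M) = 2.
The column space has dimension equal to the rank: 2.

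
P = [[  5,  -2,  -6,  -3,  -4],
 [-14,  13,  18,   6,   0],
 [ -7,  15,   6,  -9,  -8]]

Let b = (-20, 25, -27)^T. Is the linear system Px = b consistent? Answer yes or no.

Row reduce the augmented matrix [P | b].
R2 ← R2 + (14/5)·R1: [0, 37/5, 6/5, -12/5, -56/5, -31]
R3 ← R3 + (7/5)·R1: [0, 61/5, -12/5, -66/5, -68/5, -55]
R3 ← R3 − (61/37)·R2: [0, 0, -162/37, -342/37, 180/37, -144/37]
The echelon form has 3 nonzero rows, and every pivot lies in the first 5 columns, so rank(P) = rank([P|b]) = 3.
The system is consistent.

yes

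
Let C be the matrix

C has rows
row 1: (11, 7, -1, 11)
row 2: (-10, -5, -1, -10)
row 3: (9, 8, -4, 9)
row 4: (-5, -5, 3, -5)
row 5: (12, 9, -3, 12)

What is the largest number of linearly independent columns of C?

Row reduce to echelon form.
R2 ← R2 + (10/11)·R1: [0, 15/11, -21/11, 0]
R3 ← R3 − (9/11)·R1: [0, 25/11, -35/11, 0]
R4 ← R4 + (5/11)·R1: [0, -20/11, 28/11, 0]
R5 ← R5 − (12/11)·R1: [0, 15/11, -21/11, 0]
R3 ← R3 − (5/3)·R2: [0, 0, 0, 0]
R4 ← R4 + (4/3)·R2: [0, 0, 0, 0]
R5 ← R5 − R2: [0, 0, 0, 0]
Echelon form has 2 nonzero rows, so rank(C) = 2.
The rank gives the maximum number of linearly independent columns: 2.

2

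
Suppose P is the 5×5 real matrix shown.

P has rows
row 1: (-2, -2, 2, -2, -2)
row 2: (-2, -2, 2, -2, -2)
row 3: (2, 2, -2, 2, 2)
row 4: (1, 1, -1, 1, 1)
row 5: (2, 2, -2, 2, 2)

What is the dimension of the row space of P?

Row reduce to echelon form.
R2 ← R2 − R1: [0, 0, 0, 0, 0]
R3 ← R3 + R1: [0, 0, 0, 0, 0]
R4 ← R4 + (1/2)·R1: [0, 0, 0, 0, 0]
R5 ← R5 + R1: [0, 0, 0, 0, 0]
Echelon form has 1 nonzero row, so rank(P) = 1.
The row space has dimension equal to the rank: 1.

1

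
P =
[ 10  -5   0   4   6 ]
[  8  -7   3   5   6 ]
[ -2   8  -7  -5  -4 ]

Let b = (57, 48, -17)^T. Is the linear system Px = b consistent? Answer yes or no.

Row reduce the augmented matrix [P | b].
R2 ← R2 − (4/5)·R1: [0, -3, 3, 9/5, 6/5, 12/5]
R3 ← R3 + (1/5)·R1: [0, 7, -7, -21/5, -14/5, -28/5]
R3 ← R3 + (7/3)·R2: [0, 0, 0, 0, 0, 0]
The echelon form has 2 nonzero rows, and every pivot lies in the first 5 columns, so rank(P) = rank([P|b]) = 2.
The system is consistent.

yes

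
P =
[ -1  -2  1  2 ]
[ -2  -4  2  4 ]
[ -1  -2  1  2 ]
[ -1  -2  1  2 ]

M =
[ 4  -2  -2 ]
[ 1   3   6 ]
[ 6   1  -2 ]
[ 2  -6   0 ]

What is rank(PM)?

First compute PM:
[[  4, -15, -12],
 [  8, -30, -24],
 [  4, -15, -12],
 [  4, -15, -12]]
Now row reduce the product.
R2 ← R2 − (2)·R1: [0, 0, 0]
R3 ← R3 − R1: [0, 0, 0]
R4 ← R4 − R1: [0, 0, 0]
1 nonzero row, so rank(PM) = 1.

1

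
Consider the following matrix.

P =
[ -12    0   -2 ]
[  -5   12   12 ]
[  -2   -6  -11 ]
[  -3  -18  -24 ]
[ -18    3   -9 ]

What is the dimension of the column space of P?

Row reduce to echelon form.
R2 ← R2 − (5/12)·R1: [0, 12, 77/6]
R3 ← R3 − (1/6)·R1: [0, -6, -32/3]
R4 ← R4 − (1/4)·R1: [0, -18, -47/2]
R5 ← R5 − (3/2)·R1: [0, 3, -6]
R3 ← R3 + (1/2)·R2: [0, 0, -17/4]
R4 ← R4 + (3/2)·R2: [0, 0, -17/4]
R5 ← R5 − (1/4)·R2: [0, 0, -221/24]
R4 ← R4 − R3: [0, 0, 0]
R5 ← R5 − (13/6)·R3: [0, 0, 0]
Echelon form has 3 nonzero rows, so rank(P) = 3.
The column space has dimension equal to the rank: 3.

3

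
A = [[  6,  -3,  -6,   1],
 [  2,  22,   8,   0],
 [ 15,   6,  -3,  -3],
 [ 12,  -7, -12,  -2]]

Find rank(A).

4

Row reduce to echelon form.
R2 ← R2 − (1/3)·R1: [0, 23, 10, -1/3]
R3 ← R3 − (5/2)·R1: [0, 27/2, 12, -11/2]
R4 ← R4 − (2)·R1: [0, -1, 0, -4]
R3 ← R3 − (27/46)·R2: [0, 0, 141/23, -122/23]
R4 ← R4 + (1/23)·R2: [0, 0, 10/23, -277/69]
R4 ← R4 − (10/141)·R3: [0, 0, 0, -171/47]
Echelon form has 4 nonzero rows, so rank(A) = 4.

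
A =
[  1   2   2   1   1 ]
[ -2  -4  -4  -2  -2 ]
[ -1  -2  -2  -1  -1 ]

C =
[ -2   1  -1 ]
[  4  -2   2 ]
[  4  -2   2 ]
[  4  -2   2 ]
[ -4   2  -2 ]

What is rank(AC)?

1

First compute AC:
[[ 14,  -7,   7],
 [-28,  14, -14],
 [-14,   7,  -7]]
Now row reduce the product.
R2 ← R2 + (2)·R1: [0, 0, 0]
R3 ← R3 + R1: [0, 0, 0]
1 nonzero row, so rank(AC) = 1.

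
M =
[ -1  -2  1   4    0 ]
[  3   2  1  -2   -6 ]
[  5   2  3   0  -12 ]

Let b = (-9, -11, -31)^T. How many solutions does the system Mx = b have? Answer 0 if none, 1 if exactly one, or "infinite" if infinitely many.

Row reduce the augmented matrix [M | b].
R2 ← R2 + (3)·R1: [0, -4, 4, 10, -6, -38]
R3 ← R3 + (5)·R1: [0, -8, 8, 20, -12, -76]
R3 ← R3 − (2)·R2: [0, 0, 0, 0, 0, 0]
The echelon form has 2 nonzero rows, and every pivot lies in the first 5 columns, so rank(M) = rank([M|b]) = 2.
The system is consistent.
rank = 2 < 5 unknowns, so there are infinitely many solutions.

infinite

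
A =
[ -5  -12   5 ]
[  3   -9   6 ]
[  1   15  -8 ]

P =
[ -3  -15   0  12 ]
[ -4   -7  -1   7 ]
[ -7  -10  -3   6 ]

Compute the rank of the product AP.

2

First compute AP:
[[ 28, 109,  -3, -114],
 [-15, -42,  -9,   9],
 [ -7, -40,   9,  69]]
Now row reduce the product.
R2 ← R2 + (15/28)·R1: [0, 459/28, -297/28, -729/14]
R3 ← R3 + (1/4)·R1: [0, -51/4, 33/4, 81/2]
R3 ← R3 + (7/9)·R2: [0, 0, 0, 0]
2 nonzero rows, so rank(AP) = 2.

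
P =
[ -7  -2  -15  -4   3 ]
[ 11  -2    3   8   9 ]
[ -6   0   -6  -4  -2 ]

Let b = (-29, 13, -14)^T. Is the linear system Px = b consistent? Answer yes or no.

Row reduce the augmented matrix [P | b].
R2 ← R2 + (11/7)·R1: [0, -36/7, -144/7, 12/7, 96/7, -228/7]
R3 ← R3 − (6/7)·R1: [0, 12/7, 48/7, -4/7, -32/7, 76/7]
R3 ← R3 + (1/3)·R2: [0, 0, 0, 0, 0, 0]
The echelon form has 2 nonzero rows, and every pivot lies in the first 5 columns, so rank(P) = rank([P|b]) = 2.
The system is consistent.

yes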